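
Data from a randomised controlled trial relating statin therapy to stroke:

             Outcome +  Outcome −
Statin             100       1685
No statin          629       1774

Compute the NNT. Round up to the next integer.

Risk in treated group = 100/1785 = 0.05602; risk in control = 629/2403 = 0.26176.
Absolute risk reduction = 0.26176 − 0.05602 = 0.20573
NNT = 1 / ARR = 1 / 0.20573 = 4.861 → round up → 5

5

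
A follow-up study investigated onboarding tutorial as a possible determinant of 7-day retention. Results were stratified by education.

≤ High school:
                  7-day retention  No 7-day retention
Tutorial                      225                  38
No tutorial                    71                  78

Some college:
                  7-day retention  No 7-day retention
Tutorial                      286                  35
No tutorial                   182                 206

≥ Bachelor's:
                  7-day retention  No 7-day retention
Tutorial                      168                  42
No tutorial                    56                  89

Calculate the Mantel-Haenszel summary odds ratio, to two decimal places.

OR_MH = Σ(aᵢdᵢ/nᵢ) / Σ(bᵢcᵢ/nᵢ), where nᵢ is the stratum total.
Stratum 1 (≤ High school): n = 412; a·d/n = 225·78/412 = 42.5971; b·c/n = 38·71/412 = 6.5485
Stratum 2 (Some college): n = 709; a·d/n = 286·206/709 = 83.0973; b·c/n = 35·182/709 = 8.9845
Stratum 3 (≥ Bachelor's): n = 355; a·d/n = 168·89/355 = 42.1183; b·c/n = 42·56/355 = 6.6254
OR_MH = (42.5971 + 83.0973 + 42.1183) / (6.5485 + 8.9845 + 6.6254) = 167.8127 / 22.1584 = 7.57333

7.57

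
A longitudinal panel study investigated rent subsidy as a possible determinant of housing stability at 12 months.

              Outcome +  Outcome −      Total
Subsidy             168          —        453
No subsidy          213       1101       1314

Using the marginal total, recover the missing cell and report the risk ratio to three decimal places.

The missing cell is in the exposed row: 453 − 168 = 285.
So a = 168, b = 285, c = 213, d = 1101.
RR = [a/(a+b)] / [c/(c+d)] = (168/453) / (213/1314) = 0.37086/0.16210 = 2.28785

2.288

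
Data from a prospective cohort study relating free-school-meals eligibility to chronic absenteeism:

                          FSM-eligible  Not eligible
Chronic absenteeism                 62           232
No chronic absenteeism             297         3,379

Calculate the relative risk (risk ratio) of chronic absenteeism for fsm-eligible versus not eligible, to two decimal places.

Reading the table with exposure as columns: a = 62 (FSM-eligible, case), b = 297 (FSM-eligible, non-case), c = 232 (Not eligible, case), d = 3379.
Risk in exposed = 62/359 = 0.17270; risk in unexposed = 232/3611 = 0.06425.
RR = 0.17270 / 0.06425 = 2.68805
The risk among the exposed is 2.69 times that among the unexposed.

2.69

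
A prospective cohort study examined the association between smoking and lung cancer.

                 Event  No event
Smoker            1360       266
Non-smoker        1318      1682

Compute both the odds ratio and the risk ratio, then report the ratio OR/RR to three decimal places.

Cells: a = 1360, b = 266, c = 1318, d = 1682.
OR = (1360·1682)/(266·1318) = 2287520/350588 = 6.52481
Risk in exposed = 1360/1626 = 0.83641; risk in unexposed = 1318/3000 = 0.43933; RR = 1.90381
OR/RR = 6.52481 / 1.90381 = 3.42723
The outcome is not rare, so the OR lies further from 1 than the RR.

3.427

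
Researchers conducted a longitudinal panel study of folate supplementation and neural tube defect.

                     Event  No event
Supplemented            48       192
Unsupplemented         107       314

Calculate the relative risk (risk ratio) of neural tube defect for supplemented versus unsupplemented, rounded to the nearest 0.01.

Cells: a = 48, b = 192, c = 107, d = 314.
Risk in exposed = 48/240 = 0.20000; risk in unexposed = 107/421 = 0.25416.
RR = 0.20000 / 0.25416 = 0.78692
The risk is 21% lower among the exposed than among the unexposed.

0.79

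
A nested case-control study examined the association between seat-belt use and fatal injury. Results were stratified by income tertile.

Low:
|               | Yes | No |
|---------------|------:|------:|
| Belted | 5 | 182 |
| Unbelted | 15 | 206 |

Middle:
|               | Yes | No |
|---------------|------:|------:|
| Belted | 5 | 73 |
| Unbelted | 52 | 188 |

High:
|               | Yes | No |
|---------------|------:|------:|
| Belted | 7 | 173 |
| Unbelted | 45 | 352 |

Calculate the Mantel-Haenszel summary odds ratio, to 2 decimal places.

OR_MH = Σ(aᵢdᵢ/nᵢ) / Σ(bᵢcᵢ/nᵢ), where nᵢ is the stratum total.
Stratum 1 (Low): n = 408; a·d/n = 5·206/408 = 2.5245; b·c/n = 182·15/408 = 6.6912
Stratum 2 (Middle): n = 318; a·d/n = 5·188/318 = 2.9560; b·c/n = 73·52/318 = 11.9371
Stratum 3 (High): n = 577; a·d/n = 7·352/577 = 4.2704; b·c/n = 173·45/577 = 13.4922
OR_MH = (2.5245 + 2.9560 + 4.2704) / (6.6912 + 11.9371 + 13.4922) = 9.7508 / 32.1205 = 0.30357

0.30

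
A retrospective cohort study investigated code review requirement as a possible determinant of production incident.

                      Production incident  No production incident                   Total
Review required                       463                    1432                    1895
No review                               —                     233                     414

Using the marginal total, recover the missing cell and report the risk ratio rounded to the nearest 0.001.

0.559

The missing cell is in the unexposed row: 414 − 233 = 181.
So a = 463, b = 1432, c = 181, d = 233.
RR = [a/(a+b)] / [c/(c+d)] = (463/1895) / (181/414) = 0.24433/0.43720 = 0.55885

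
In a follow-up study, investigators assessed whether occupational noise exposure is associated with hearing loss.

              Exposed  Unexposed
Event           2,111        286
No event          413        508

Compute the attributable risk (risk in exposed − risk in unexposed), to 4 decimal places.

Reading the table with exposure as columns: a = 2111 (Exposed, case), b = 413 (Exposed, non-case), c = 286 (Unexposed, case), d = 508.
Risk in exposed = 2111/2524 = 0.836371; risk in unexposed = 286/794 = 0.360202.
Risk difference = 0.836371 − 0.360202 = 0.476169

0.4762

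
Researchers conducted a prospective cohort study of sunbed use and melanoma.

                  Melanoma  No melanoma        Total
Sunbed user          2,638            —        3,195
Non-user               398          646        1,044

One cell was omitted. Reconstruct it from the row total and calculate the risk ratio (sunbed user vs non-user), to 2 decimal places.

2.17

The missing cell is in the exposed row: 3195 − 2638 = 557.
So a = 2638, b = 557, c = 398, d = 646.
RR = [a/(a+b)] / [c/(c+d)] = (2638/3195) / (398/1044) = 0.82567/0.38123 = 2.16581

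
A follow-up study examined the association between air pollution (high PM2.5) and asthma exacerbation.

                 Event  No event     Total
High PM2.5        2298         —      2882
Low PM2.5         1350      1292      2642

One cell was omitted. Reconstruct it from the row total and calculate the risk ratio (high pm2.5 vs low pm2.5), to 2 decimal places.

1.56

The missing cell is in the exposed row: 2882 − 2298 = 584.
So a = 2298, b = 584, c = 1350, d = 1292.
RR = [a/(a+b)] / [c/(c+d)] = (2298/2882) / (1350/2642) = 0.79736/0.51098 = 1.56047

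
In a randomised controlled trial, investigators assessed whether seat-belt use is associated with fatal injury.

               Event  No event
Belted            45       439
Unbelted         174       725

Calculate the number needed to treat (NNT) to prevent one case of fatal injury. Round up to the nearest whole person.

Risk in treated group = 45/484 = 0.09298; risk in control = 174/899 = 0.19355.
Absolute risk reduction = 0.19355 − 0.09298 = 0.10057
NNT = 1 / ARR = 1 / 0.10057 = 9.943 → round up → 10

10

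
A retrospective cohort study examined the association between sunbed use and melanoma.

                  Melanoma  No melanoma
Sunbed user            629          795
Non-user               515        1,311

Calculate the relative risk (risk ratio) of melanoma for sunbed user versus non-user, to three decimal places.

Cells: a = 629, b = 795, c = 515, d = 1311.
Risk in exposed = 629/1424 = 0.44171; risk in unexposed = 515/1826 = 0.28204.
RR = 0.44171 / 0.28204 = 1.56615
The risk among the exposed is 1.57 times that among the unexposed.

1.566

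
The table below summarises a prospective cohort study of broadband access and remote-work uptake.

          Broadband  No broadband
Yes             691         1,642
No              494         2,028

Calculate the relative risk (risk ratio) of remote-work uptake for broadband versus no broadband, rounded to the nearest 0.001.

Reading the table with exposure as columns: a = 691 (Broadband, case), b = 494 (Broadband, non-case), c = 1642 (No broadband, case), d = 2028.
Risk in exposed = 691/1185 = 0.58312; risk in unexposed = 1642/3670 = 0.44741.
RR = 0.58312 / 0.44741 = 1.30332
The risk among the exposed is 1.30 times that among the unexposed.

1.303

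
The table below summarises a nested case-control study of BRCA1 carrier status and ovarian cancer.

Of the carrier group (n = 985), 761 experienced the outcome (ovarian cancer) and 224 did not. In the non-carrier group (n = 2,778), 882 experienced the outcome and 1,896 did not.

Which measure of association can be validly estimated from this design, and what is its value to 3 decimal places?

From the description: a = 761, b = 224, c = 882, d = 1896.
This is a nested case-control study: participants were sampled on outcome status, so risks in the source population cannot be estimated directly — relative risk is not valid here. The odds ratio is the appropriate measure.
OR = (a·d)/(b·c) = (761 × 1896) / (224 × 882) = 1442856 / 197568 = 7.30309

7.303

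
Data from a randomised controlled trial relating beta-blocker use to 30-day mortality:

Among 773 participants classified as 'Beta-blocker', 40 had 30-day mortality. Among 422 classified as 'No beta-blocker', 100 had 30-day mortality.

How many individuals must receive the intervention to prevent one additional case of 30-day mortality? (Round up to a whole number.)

6

Risk in treated group = 40/773 = 0.05175; risk in control = 100/422 = 0.23697.
Absolute risk reduction = 0.23697 − 0.05175 = 0.18522
NNT = 1 / ARR = 1 / 0.18522 = 5.399 → round up → 6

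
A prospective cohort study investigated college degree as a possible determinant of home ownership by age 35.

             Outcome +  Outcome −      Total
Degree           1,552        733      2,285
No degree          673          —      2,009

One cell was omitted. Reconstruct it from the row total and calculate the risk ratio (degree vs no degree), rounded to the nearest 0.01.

2.03

The missing cell is in the unexposed row: 2009 − 673 = 1336.
So a = 1552, b = 733, c = 673, d = 1336.
RR = [a/(a+b)] / [c/(c+d)] = (1552/2285) / (673/2009) = 0.67921/0.33499 = 2.02754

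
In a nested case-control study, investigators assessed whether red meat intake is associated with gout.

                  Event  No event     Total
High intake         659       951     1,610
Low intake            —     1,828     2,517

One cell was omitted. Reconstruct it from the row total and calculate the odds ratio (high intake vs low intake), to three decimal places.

The missing cell is in the unexposed row: 2517 − 1828 = 689.
So a = 659, b = 951, c = 689, d = 1828.
OR = (a·d)/(b·c) = (659 × 1828) / (951 × 689) = 1204652 / 655239 = 1.83849

1.838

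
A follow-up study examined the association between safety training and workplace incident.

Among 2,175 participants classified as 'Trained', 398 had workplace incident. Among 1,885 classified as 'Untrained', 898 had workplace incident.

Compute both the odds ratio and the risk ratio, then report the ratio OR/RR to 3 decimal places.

0.641

From the description: a = 398, b = 1777, c = 898, d = 987.
OR = (398·987)/(1777·898) = 392826/1595746 = 0.24617
Risk in exposed = 398/2175 = 0.18299; risk in unexposed = 898/1885 = 0.47639; RR = 0.38411
OR/RR = 0.24617 / 0.38411 = 0.64088
The outcome is not rare, so the OR lies further from 1 than the RR.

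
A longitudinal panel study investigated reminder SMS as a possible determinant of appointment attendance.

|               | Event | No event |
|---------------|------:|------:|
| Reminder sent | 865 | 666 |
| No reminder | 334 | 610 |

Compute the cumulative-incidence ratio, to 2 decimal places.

Cells: a = 865, b = 666, c = 334, d = 610.
Risk in exposed = 865/1531 = 0.56499; risk in unexposed = 334/944 = 0.35381.
RR = 0.56499 / 0.35381 = 1.59686
The risk among the exposed is 1.60 times that among the unexposed.

1.60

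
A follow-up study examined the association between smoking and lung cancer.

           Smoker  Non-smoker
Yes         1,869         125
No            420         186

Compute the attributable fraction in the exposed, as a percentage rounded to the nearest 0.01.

Reading the table with exposure as columns: a = 1869 (Smoker, case), b = 420 (Smoker, non-case), c = 125 (Non-smoker, case), d = 186.
Risk in exposed = 1869/2289 = 0.81651; risk in unexposed = 125/311 = 0.40193.
RR = 0.81651/0.40193 = 2.03149
AR% = (RR − 1)/RR × 100 = (2.03149 − 1)/2.03149 × 100 = 50.7750%

50.77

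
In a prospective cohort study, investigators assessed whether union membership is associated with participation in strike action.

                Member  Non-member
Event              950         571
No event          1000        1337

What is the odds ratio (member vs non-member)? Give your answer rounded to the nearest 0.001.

Reading the table with exposure as columns: a = 950 (Member, case), b = 1000 (Member, non-case), c = 571 (Non-member, case), d = 1337.
OR = (a·d)/(b·c) = (950 × 1337) / (1000 × 571) = 1270150 / 571000 = 2.22443
The odds of participation in strike action are about 2.22 times as high in the member group.

2.224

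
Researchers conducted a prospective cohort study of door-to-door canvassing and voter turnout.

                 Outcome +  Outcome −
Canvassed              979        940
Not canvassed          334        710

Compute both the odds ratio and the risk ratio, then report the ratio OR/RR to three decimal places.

Cells: a = 979, b = 940, c = 334, d = 710.
OR = (979·710)/(940·334) = 695090/313960 = 2.21394
Risk in exposed = 979/1919 = 0.51016; risk in unexposed = 334/1044 = 0.31992; RR = 1.59464
OR/RR = 2.21394 / 1.59464 = 1.38837
The outcome is not rare, so the OR lies further from 1 than the RR.

1.388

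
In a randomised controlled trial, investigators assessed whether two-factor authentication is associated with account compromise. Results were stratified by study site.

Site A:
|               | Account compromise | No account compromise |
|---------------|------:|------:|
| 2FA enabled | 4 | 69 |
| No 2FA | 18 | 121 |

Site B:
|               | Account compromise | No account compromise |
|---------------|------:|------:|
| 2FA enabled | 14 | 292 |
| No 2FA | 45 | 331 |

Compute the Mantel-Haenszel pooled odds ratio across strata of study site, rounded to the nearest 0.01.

OR_MH = Σ(aᵢdᵢ/nᵢ) / Σ(bᵢcᵢ/nᵢ), where nᵢ is the stratum total.
Stratum 1 (Site A): n = 212; a·d/n = 4·121/212 = 2.2830; b·c/n = 69·18/212 = 5.8585
Stratum 2 (Site B): n = 682; a·d/n = 14·331/682 = 6.7947; b·c/n = 292·45/682 = 19.2669
OR_MH = (2.2830 + 6.7947) / (5.8585 + 19.2669) = 9.0777 / 25.1254 = 0.36130

0.36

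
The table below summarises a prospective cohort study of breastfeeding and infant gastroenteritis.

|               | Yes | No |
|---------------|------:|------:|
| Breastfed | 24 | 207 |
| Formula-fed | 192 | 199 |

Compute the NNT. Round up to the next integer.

Risk in treated group = 24/231 = 0.10390; risk in control = 192/391 = 0.49105.
Absolute risk reduction = 0.49105 − 0.10390 = 0.38715
NNT = 1 / ARR = 1 / 0.38715 = 2.583 → round up → 3

3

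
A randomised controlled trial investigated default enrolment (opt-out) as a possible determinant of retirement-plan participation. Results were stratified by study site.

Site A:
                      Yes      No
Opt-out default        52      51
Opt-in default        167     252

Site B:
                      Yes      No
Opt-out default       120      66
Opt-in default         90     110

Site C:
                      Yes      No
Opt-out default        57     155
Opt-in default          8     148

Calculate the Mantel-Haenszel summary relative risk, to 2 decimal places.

RR_MH = Σ(aᵢ·n₀ᵢ/nᵢ) / Σ(cᵢ·n₁ᵢ/nᵢ), with n₁ᵢ = aᵢ+bᵢ (exposed), n₀ᵢ = cᵢ+dᵢ (unexposed), nᵢ = n₁ᵢ+n₀ᵢ.
Stratum 1 (Site A): n₁ = 103, n₀ = 419, n = 522; a·n₀/n = 52·419/522 = 41.7395; c·n₁/n = 167·103/522 = 32.9521
Stratum 2 (Site B): n₁ = 186, n₀ = 200, n = 386; a·n₀/n = 120·200/386 = 62.1762; c·n₁/n = 90·186/386 = 43.3679
Stratum 3 (Site C): n₁ = 212, n₀ = 156, n = 368; a·n₀/n = 57·156/368 = 24.1630; c·n₁/n = 8·212/368 = 4.6087
RR_MH = (41.7395 + 62.1762 + 24.1630) / (32.9521 + 43.3679 + 4.6087) = 128.0787 / 80.9287 = 1.58261

1.58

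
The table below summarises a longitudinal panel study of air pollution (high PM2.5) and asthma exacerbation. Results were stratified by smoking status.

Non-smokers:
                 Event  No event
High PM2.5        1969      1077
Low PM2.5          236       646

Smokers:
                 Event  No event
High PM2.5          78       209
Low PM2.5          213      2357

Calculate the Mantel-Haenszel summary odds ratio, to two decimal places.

OR_MH = Σ(aᵢdᵢ/nᵢ) / Σ(bᵢcᵢ/nᵢ), where nᵢ is the stratum total.
Stratum 1 (Non-smokers): n = 3928; a·d/n = 1969·646/3928 = 323.8223; b·c/n = 1077·236/3928 = 64.7077
Stratum 2 (Smokers): n = 2857; a·d/n = 78·2357/2857 = 64.3493; b·c/n = 209·213/2857 = 15.5817
OR_MH = (323.8223 + 64.3493) / (64.7077 + 15.5817) = 388.1716 / 80.2895 = 4.83465

4.83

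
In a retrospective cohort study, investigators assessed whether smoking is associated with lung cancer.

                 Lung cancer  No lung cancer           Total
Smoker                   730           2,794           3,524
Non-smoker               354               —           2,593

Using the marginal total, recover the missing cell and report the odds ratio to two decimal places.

The missing cell is in the unexposed row: 2593 − 354 = 2239.
So a = 730, b = 2794, c = 354, d = 2239.
OR = (a·d)/(b·c) = (730 × 2239) / (2794 × 354) = 1634470 / 989076 = 1.65252

1.65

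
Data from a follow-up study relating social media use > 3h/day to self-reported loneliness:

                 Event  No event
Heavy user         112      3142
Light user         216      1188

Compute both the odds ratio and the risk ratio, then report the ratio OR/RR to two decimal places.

Cells: a = 112, b = 3142, c = 216, d = 1188.
OR = (112·1188)/(3142·216) = 133056/678672 = 0.19605
Risk in exposed = 112/3254 = 0.03442; risk in unexposed = 216/1404 = 0.15385; RR = 0.22372
OR/RR = 0.19605 / 0.22372 = 0.87632
The outcome is not rare, so the OR lies further from 1 than the RR.

0.88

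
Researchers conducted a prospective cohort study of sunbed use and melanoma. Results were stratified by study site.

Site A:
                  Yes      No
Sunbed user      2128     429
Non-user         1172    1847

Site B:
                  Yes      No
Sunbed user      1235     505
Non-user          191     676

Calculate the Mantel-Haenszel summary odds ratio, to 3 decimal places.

8.061

OR_MH = Σ(aᵢdᵢ/nᵢ) / Σ(bᵢcᵢ/nᵢ), where nᵢ is the stratum total.
Stratum 1 (Site A): n = 5576; a·d/n = 2128·1847/5576 = 704.8809; b·c/n = 429·1172/5576 = 90.1700
Stratum 2 (Site B): n = 2607; a·d/n = 1235·676/2607 = 320.2378; b·c/n = 505·191/2607 = 36.9985
OR_MH = (704.8809 + 320.2378) / (90.1700 + 36.9985) = 1025.1187 / 127.1685 = 8.06111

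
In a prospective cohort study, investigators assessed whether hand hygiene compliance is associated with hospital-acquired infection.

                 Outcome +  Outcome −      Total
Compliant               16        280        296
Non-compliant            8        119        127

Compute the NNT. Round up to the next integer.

Risk in treated group = 16/296 = 0.05405; risk in control = 8/127 = 0.06299.
Absolute risk reduction = 0.06299 − 0.05405 = 0.00894
NNT = 1 / ARR = 1 / 0.00894 = 111.881 → round up → 112

112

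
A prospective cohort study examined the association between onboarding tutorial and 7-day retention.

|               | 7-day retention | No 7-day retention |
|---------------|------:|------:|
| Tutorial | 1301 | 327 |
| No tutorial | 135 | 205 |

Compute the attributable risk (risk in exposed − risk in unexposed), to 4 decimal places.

0.4021

Cells: a = 1301, b = 327, c = 135, d = 205.
Risk in exposed = 1301/1628 = 0.799140; risk in unexposed = 135/340 = 0.397059.
Risk difference = 0.799140 − 0.397059 = 0.402081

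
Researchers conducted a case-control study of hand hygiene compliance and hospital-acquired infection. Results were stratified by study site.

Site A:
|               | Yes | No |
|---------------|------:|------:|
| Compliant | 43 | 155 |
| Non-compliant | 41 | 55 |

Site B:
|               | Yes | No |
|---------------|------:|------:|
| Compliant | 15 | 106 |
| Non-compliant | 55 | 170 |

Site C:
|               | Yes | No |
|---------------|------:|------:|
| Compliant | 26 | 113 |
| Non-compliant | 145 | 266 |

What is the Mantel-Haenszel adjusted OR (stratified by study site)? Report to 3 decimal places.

0.410

OR_MH = Σ(aᵢdᵢ/nᵢ) / Σ(bᵢcᵢ/nᵢ), where nᵢ is the stratum total.
Stratum 1 (Site A): n = 294; a·d/n = 43·55/294 = 8.0442; b·c/n = 155·41/294 = 21.6156
Stratum 2 (Site B): n = 346; a·d/n = 15·170/346 = 7.3699; b·c/n = 106·55/346 = 16.8497
Stratum 3 (Site C): n = 550; a·d/n = 26·266/550 = 12.5745; b·c/n = 113·145/550 = 29.7909
OR_MH = (8.0442 + 7.3699 + 12.5745) / (21.6156 + 16.8497 + 29.7909) = 27.9887 / 68.2563 = 0.41005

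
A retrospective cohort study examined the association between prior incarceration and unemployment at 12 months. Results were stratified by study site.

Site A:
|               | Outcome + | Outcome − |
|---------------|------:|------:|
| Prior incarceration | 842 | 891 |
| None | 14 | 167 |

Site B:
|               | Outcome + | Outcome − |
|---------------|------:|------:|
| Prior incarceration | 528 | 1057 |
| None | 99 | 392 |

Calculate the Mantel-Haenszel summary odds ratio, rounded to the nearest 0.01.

3.04

OR_MH = Σ(aᵢdᵢ/nᵢ) / Σ(bᵢcᵢ/nᵢ), where nᵢ is the stratum total.
Stratum 1 (Site A): n = 1914; a·d/n = 842·167/1914 = 73.4660; b·c/n = 891·14/1914 = 6.5172
Stratum 2 (Site B): n = 2076; a·d/n = 528·392/2076 = 99.6994; b·c/n = 1057·99/2076 = 50.4061
OR_MH = (73.4660 + 99.6994) / (6.5172 + 50.4061) = 173.1655 / 56.9233 = 3.04208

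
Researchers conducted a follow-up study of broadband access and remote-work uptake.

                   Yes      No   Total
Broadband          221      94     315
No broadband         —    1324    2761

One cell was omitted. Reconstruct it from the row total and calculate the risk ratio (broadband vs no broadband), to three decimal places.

1.348

The missing cell is in the unexposed row: 2761 − 1324 = 1437.
So a = 221, b = 94, c = 1437, d = 1324.
RR = [a/(a+b)] / [c/(c+d)] = (221/315) / (1437/2761) = 0.70159/0.52046 = 1.34800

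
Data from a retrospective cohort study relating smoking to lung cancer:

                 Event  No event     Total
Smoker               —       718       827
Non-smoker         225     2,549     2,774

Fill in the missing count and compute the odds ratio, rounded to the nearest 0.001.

The missing cell is in the exposed row: 827 − 718 = 109.
So a = 109, b = 718, c = 225, d = 2549.
OR = (a·d)/(b·c) = (109 × 2549) / (718 × 225) = 277841 / 161550 = 1.71985

1.720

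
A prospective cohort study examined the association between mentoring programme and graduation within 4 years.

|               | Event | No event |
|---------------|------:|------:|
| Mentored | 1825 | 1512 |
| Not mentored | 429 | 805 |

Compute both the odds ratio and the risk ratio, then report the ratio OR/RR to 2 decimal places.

1.44

Cells: a = 1825, b = 1512, c = 429, d = 805.
OR = (1825·805)/(1512·429) = 1469125/648648 = 2.26490
Risk in exposed = 1825/3337 = 0.54690; risk in unexposed = 429/1234 = 0.34765; RR = 1.57313
OR/RR = 2.26490 / 1.57313 = 1.43974
The outcome is not rare, so the OR lies further from 1 than the RR.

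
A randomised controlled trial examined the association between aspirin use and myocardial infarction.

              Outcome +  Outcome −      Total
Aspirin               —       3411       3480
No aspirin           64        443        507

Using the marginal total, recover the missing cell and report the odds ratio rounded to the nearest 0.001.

The missing cell is in the exposed row: 3480 − 3411 = 69.
So a = 69, b = 3411, c = 64, d = 443.
OR = (a·d)/(b·c) = (69 × 443) / (3411 × 64) = 30567 / 218304 = 0.14002

0.140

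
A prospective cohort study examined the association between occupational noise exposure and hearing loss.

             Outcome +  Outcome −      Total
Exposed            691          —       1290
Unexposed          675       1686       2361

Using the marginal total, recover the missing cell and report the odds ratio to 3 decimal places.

2.881

The missing cell is in the exposed row: 1290 − 691 = 599.
So a = 691, b = 599, c = 675, d = 1686.
OR = (a·d)/(b·c) = (691 × 1686) / (599 × 675) = 1165026 / 404325 = 2.88141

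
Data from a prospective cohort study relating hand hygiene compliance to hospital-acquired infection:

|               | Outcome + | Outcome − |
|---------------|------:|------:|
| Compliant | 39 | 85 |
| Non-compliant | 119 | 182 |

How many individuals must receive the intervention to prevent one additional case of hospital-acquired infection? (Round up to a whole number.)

Risk in treated group = 39/124 = 0.31452; risk in control = 119/301 = 0.39535.
Absolute risk reduction = 0.39535 − 0.31452 = 0.08083
NNT = 1 / ARR = 1 / 0.08083 = 12.371 → round up → 13

13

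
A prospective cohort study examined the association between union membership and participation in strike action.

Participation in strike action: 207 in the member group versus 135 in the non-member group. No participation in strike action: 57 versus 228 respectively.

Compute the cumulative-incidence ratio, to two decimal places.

2.11

From the description: a = 207, b = 57, c = 135, d = 228.
Risk in exposed = 207/264 = 0.78409; risk in unexposed = 135/363 = 0.37190.
RR = 0.78409 / 0.37190 = 2.10833
The risk among the exposed is 2.11 times that among the unexposed.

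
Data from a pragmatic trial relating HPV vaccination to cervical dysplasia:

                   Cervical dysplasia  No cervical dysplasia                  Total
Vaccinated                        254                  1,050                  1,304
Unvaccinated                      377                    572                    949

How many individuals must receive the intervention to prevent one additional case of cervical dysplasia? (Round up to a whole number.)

5

Risk in treated group = 254/1304 = 0.19479; risk in control = 377/949 = 0.39726.
Absolute risk reduction = 0.39726 − 0.19479 = 0.20247
NNT = 1 / ARR = 1 / 0.20247 = 4.939 → round up → 5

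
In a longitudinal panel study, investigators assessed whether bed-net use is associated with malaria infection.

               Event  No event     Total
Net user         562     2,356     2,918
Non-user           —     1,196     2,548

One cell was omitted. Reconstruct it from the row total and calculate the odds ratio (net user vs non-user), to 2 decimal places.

0.21

The missing cell is in the unexposed row: 2548 − 1196 = 1352.
So a = 562, b = 2356, c = 1352, d = 1196.
OR = (a·d)/(b·c) = (562 × 1196) / (2356 × 1352) = 672152 / 3185312 = 0.21102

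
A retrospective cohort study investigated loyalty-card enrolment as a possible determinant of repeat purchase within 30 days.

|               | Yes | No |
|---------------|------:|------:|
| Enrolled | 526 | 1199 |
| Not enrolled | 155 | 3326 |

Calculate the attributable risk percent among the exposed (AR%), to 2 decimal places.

Cells: a = 526, b = 1199, c = 155, d = 3326.
Risk in exposed = 526/1725 = 0.30493; risk in unexposed = 155/3481 = 0.04453.
RR = 0.30493/0.04453 = 6.84808
AR% = (RR − 1)/RR × 100 = (6.84808 − 1)/6.84808 × 100 = 85.3974%

85.40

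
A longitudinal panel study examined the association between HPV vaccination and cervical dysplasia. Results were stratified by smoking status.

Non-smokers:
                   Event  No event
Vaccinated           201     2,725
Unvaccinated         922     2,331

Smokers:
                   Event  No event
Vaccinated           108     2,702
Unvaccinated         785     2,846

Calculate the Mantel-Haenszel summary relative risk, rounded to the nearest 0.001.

RR_MH = Σ(aᵢ·n₀ᵢ/nᵢ) / Σ(cᵢ·n₁ᵢ/nᵢ), with n₁ᵢ = aᵢ+bᵢ (exposed), n₀ᵢ = cᵢ+dᵢ (unexposed), nᵢ = n₁ᵢ+n₀ᵢ.
Stratum 1 (Non-smokers): n₁ = 2926, n₀ = 3253, n = 6179; a·n₀/n = 201·3253/6179 = 105.8186; c·n₁/n = 922·2926/6179 = 436.6033
Stratum 2 (Smokers): n₁ = 2810, n₀ = 3631, n = 6441; a·n₀/n = 108·3631/6441 = 60.8831; c·n₁/n = 785·2810/6441 = 342.4701
RR_MH = (105.8186 + 60.8831) / (436.6033 + 342.4701) = 166.7017 / 779.0734 = 0.21397

0.214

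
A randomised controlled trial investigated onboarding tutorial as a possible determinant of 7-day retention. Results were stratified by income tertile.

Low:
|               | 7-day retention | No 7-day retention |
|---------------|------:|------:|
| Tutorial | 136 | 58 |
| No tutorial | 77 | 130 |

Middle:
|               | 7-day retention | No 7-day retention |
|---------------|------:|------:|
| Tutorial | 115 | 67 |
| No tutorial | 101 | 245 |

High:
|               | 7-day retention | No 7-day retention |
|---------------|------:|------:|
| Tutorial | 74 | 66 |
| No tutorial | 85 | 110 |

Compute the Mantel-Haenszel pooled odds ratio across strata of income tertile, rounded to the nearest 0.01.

OR_MH = Σ(aᵢdᵢ/nᵢ) / Σ(bᵢcᵢ/nᵢ), where nᵢ is the stratum total.
Stratum 1 (Low): n = 401; a·d/n = 136·130/401 = 44.0898; b·c/n = 58·77/401 = 11.1372
Stratum 2 (Middle): n = 528; a·d/n = 115·245/528 = 53.3617; b·c/n = 67·101/528 = 12.8163
Stratum 3 (High): n = 335; a·d/n = 74·110/335 = 24.2985; b·c/n = 66·85/335 = 16.7463
OR_MH = (44.0898 + 53.3617 + 24.2985) / (11.1372 + 12.8163 + 16.7463) = 121.7500 / 40.6997 = 2.99142

2.99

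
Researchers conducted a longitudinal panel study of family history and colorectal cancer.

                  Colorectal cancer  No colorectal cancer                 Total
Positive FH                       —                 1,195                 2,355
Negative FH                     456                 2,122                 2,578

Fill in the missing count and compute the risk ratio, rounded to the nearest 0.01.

2.78

The missing cell is in the exposed row: 2355 − 1195 = 1160.
So a = 1160, b = 1195, c = 456, d = 2122.
RR = [a/(a+b)] / [c/(c+d)] = (1160/2355) / (456/2578) = 0.49257/0.17688 = 2.78474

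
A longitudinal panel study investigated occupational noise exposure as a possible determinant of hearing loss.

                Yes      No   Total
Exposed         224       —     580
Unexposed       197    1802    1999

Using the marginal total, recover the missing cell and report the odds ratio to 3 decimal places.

5.756

The missing cell is in the exposed row: 580 − 224 = 356.
So a = 224, b = 356, c = 197, d = 1802.
OR = (a·d)/(b·c) = (224 × 1802) / (356 × 197) = 403648 / 70132 = 5.75555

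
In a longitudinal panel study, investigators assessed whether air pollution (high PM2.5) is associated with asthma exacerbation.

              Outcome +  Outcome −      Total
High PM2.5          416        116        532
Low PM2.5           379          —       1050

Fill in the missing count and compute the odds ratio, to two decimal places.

The missing cell is in the unexposed row: 1050 − 379 = 671.
So a = 416, b = 116, c = 379, d = 671.
OR = (a·d)/(b·c) = (416 × 671) / (116 × 379) = 279136 / 43964 = 6.34919

6.35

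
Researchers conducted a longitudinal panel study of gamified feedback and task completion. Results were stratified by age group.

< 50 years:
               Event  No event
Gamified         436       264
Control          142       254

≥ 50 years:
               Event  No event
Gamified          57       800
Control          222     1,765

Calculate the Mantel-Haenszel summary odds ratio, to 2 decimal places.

OR_MH = Σ(aᵢdᵢ/nᵢ) / Σ(bᵢcᵢ/nᵢ), where nᵢ is the stratum total.
Stratum 1 (< 50 years): n = 1096; a·d/n = 436·254/1096 = 101.0438; b·c/n = 264·142/1096 = 34.2044
Stratum 2 (≥ 50 years): n = 2844; a·d/n = 57·1765/2844 = 35.3745; b·c/n = 800·222/2844 = 62.4473
OR_MH = (101.0438 + 35.3745) / (34.2044 + 62.4473) = 136.4183 / 96.6516 = 1.41144

1.41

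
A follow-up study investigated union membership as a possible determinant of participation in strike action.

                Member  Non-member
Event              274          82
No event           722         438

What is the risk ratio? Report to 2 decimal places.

1.74

Reading the table with exposure as columns: a = 274 (Member, case), b = 722 (Member, non-case), c = 82 (Non-member, case), d = 438.
Risk in exposed = 274/996 = 0.27510; risk in unexposed = 82/520 = 0.15769.
RR = 0.27510 / 0.15769 = 1.74454
The risk among the exposed is 1.74 times that among the unexposed.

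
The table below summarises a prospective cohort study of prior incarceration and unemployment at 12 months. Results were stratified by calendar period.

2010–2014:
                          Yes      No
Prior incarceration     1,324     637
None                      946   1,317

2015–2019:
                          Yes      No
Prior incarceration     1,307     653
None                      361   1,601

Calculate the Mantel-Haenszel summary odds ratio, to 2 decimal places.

4.67

OR_MH = Σ(aᵢdᵢ/nᵢ) / Σ(bᵢcᵢ/nᵢ), where nᵢ is the stratum total.
Stratum 1 (2010–2014): n = 4224; a·d/n = 1324·1317/4224 = 412.8097; b·c/n = 637·946/4224 = 142.6615
Stratum 2 (2015–2019): n = 3922; a·d/n = 1307·1601/3922 = 533.5306; b·c/n = 653·361/3922 = 60.1053
OR_MH = (412.8097 + 533.5306) / (142.6615 + 60.1053) = 946.3403 / 202.7668 = 4.66714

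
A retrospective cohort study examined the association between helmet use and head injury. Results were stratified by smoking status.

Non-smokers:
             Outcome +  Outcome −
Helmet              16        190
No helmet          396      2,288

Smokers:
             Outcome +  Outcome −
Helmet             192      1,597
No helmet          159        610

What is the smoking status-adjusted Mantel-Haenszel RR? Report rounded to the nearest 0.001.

0.521

RR_MH = Σ(aᵢ·n₀ᵢ/nᵢ) / Σ(cᵢ·n₁ᵢ/nᵢ), with n₁ᵢ = aᵢ+bᵢ (exposed), n₀ᵢ = cᵢ+dᵢ (unexposed), nᵢ = n₁ᵢ+n₀ᵢ.
Stratum 1 (Non-smokers): n₁ = 206, n₀ = 2684, n = 2890; a·n₀/n = 16·2684/2890 = 14.8595; c·n₁/n = 396·206/2890 = 28.2270
Stratum 2 (Smokers): n₁ = 1789, n₀ = 769, n = 2558; a·n₀/n = 192·769/2558 = 57.7201; c·n₁/n = 159·1789/2558 = 111.2005
RR_MH = (14.8595 + 57.7201) / (28.2270 + 111.2005) = 72.5796 / 139.4275 = 0.52055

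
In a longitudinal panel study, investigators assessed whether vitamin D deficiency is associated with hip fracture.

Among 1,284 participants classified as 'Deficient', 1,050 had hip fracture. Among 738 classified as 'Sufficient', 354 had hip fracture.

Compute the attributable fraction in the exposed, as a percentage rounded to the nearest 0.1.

From the description: a = 1050, b = 234, c = 354, d = 384.
Risk in exposed = 1050/1284 = 0.81776; risk in unexposed = 354/738 = 0.47967.
RR = 0.81776/0.47967 = 1.70482
AR% = (RR − 1)/RR × 100 = (1.70482 − 1)/1.70482 × 100 = 41.3426%

41.3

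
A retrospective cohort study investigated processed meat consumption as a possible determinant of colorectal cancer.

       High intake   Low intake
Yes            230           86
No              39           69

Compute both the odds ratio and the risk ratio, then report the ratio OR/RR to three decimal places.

Reading the table with exposure as columns: a = 230 (High intake, case), b = 39 (High intake, non-case), c = 86 (Low intake, case), d = 69.
OR = (230·69)/(39·86) = 15870/3354 = 4.73166
Risk in exposed = 230/269 = 0.85502; risk in unexposed = 86/155 = 0.55484; RR = 1.54102
OR/RR = 4.73166 / 1.54102 = 3.07047
The outcome is not rare, so the OR lies further from 1 than the RR.

3.070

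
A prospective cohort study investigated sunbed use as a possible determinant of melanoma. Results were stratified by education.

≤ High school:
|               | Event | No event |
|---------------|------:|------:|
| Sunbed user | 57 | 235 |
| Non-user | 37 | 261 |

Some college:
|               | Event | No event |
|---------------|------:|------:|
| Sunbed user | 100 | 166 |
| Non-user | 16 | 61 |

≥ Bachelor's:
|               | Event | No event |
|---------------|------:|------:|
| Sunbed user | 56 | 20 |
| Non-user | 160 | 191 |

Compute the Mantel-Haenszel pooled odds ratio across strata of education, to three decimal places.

2.270

OR_MH = Σ(aᵢdᵢ/nᵢ) / Σ(bᵢcᵢ/nᵢ), where nᵢ is the stratum total.
Stratum 1 (≤ High school): n = 590; a·d/n = 57·261/590 = 25.2153; b·c/n = 235·37/590 = 14.7373
Stratum 2 (Some college): n = 343; a·d/n = 100·61/343 = 17.7843; b·c/n = 166·16/343 = 7.7434
Stratum 3 (≥ Bachelor's): n = 427; a·d/n = 56·191/427 = 25.0492; b·c/n = 20·160/427 = 7.4941
OR_MH = (25.2153 + 17.7843 + 25.0492) / (14.7373 + 7.7434 + 7.4941) = 68.0487 / 29.9749 = 2.27019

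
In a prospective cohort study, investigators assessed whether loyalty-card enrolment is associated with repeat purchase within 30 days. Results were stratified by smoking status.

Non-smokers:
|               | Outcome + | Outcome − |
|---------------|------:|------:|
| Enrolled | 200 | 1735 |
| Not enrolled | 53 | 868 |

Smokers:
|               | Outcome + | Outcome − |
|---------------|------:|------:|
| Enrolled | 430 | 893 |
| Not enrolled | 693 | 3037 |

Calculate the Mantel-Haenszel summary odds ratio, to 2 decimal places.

OR_MH = Σ(aᵢdᵢ/nᵢ) / Σ(bᵢcᵢ/nᵢ), where nᵢ is the stratum total.
Stratum 1 (Non-smokers): n = 2856; a·d/n = 200·868/2856 = 60.7843; b·c/n = 1735·53/2856 = 32.1971
Stratum 2 (Smokers): n = 5053; a·d/n = 430·3037/5053 = 258.4425; b·c/n = 893·693/5053 = 122.4716
OR_MH = (60.7843 + 258.4425) / (32.1971 + 122.4716) = 319.2268 / 154.6687 = 2.06394

2.06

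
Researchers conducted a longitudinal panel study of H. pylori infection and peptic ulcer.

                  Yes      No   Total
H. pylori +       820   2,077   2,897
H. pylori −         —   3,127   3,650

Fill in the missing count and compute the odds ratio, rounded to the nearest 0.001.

The missing cell is in the unexposed row: 3650 − 3127 = 523.
So a = 820, b = 2077, c = 523, d = 3127.
OR = (a·d)/(b·c) = (820 × 3127) / (2077 × 523) = 2564140 / 1086271 = 2.36050

2.360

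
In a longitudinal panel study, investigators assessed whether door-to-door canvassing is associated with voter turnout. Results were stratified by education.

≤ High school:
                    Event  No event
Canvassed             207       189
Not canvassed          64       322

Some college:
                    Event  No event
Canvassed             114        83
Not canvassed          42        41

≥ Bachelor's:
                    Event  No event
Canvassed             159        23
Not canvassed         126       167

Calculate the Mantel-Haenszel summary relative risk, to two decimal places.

2.12

RR_MH = Σ(aᵢ·n₀ᵢ/nᵢ) / Σ(cᵢ·n₁ᵢ/nᵢ), with n₁ᵢ = aᵢ+bᵢ (exposed), n₀ᵢ = cᵢ+dᵢ (unexposed), nᵢ = n₁ᵢ+n₀ᵢ.
Stratum 1 (≤ High school): n₁ = 396, n₀ = 386, n = 782; a·n₀/n = 207·386/782 = 102.1765; c·n₁/n = 64·396/782 = 32.4092
Stratum 2 (Some college): n₁ = 197, n₀ = 83, n = 280; a·n₀/n = 114·83/280 = 33.7929; c·n₁/n = 42·197/280 = 29.5500
Stratum 3 (≥ Bachelor's): n₁ = 182, n₀ = 293, n = 475; a·n₀/n = 159·293/475 = 98.0779; c·n₁/n = 126·182/475 = 48.2779
RR_MH = (102.1765 + 33.7929 + 98.0779) / (32.4092 + 29.5500 + 48.2779) = 234.0472 / 110.2371 = 2.12313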